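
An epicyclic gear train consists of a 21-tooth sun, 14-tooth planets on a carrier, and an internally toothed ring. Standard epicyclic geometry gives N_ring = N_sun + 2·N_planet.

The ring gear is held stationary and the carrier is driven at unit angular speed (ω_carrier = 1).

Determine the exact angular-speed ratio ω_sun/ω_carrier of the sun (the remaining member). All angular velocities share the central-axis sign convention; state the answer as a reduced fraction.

10/3

N_ring = 21 + 2·14 = 49
21(ω_s−ω_c) = −49(ω_r−ω_c),  ω_r=0, ω_c=1
ω_s = 1 − (49/21)(0−1) = 10/3
ω_s/ω_c = 10/3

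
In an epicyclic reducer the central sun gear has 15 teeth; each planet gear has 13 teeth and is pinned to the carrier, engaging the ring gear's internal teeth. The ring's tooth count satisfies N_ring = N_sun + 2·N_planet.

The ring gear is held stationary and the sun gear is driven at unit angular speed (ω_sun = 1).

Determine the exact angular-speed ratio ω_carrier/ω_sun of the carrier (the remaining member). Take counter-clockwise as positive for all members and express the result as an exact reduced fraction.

15/56

N_ring = 15 + 2·13 = 41
15(ω_s−ω_c) = −41(ω_r−ω_c),  ω_r=0, ω_s=1
15(1−ω_c) = −41(0−ω_c)  ⇒  56ω_c = 15  ⇒  ω_c = 15/56
ω_c/ω_s = 15/56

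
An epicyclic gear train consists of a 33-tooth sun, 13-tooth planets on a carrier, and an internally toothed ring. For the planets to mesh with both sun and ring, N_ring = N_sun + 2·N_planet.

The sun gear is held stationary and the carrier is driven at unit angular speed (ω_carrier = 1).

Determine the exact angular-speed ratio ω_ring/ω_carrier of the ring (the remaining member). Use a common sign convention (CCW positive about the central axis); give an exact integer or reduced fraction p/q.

N_ring = 33 + 2·13 = 59
33(ω_s−ω_c) = −59(ω_r−ω_c),  ω_s=0, ω_c=1
ω_r = 1 − (33/59)(0−1) = 92/59
ω_r/ω_c = 92/59

92/59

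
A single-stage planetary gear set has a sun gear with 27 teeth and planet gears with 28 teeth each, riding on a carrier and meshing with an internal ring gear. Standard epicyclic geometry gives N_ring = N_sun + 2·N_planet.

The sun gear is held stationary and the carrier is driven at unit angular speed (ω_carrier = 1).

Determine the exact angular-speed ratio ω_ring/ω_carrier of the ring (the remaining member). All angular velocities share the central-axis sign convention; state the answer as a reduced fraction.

N_ring = 27 + 2·28 = 83
27(ω_s−ω_c) = −83(ω_r−ω_c),  ω_s=0, ω_c=1
ω_r = 1 − (27/83)(0−1) = 110/83
ω_r/ω_c = 110/83

110/83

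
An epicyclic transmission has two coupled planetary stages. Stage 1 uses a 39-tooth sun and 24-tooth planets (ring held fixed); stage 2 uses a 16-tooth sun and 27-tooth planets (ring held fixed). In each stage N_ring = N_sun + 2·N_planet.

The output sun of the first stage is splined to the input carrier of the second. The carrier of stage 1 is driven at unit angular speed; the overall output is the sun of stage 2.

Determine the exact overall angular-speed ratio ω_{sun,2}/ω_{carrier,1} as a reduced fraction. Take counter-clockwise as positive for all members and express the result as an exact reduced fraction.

Stage 1: N_ring = 39 + 2·24 = 87
Stage 1: 39(ω_s−ω_c) = −87(ω_r−ω_c),  ω_r=0, ω_c=1
Stage 1: ω_s = 1 − (87/39)(0−1) = 42/13
  ⇒ ω_s¹/ω_c¹ = 42/13
Stage 2: N_ring = 16 + 2·27 = 70
Stage 2: 16(ω_s−ω_c) = −70(ω_r−ω_c),  ω_r=0, ω_c=1
Stage 2: ω_s = 1 − (70/16)(0−1) = 43/8
  ⇒ ω_s²/ω_c² = 43/8
Coupling ω_c² = ω_s¹ ⇒ overall = 42/13 × 43/8 = 903/52

903/52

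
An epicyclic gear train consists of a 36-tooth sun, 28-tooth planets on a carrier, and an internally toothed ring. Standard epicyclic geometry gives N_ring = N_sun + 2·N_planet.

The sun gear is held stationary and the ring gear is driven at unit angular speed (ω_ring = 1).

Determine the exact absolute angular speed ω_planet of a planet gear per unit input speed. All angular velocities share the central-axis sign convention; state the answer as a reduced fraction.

23/14

N_ring = 36 + 2·28 = 92
36(ω_s−ω_c) = −92(ω_r−ω_c),  ω_s=0, ω_r=1
36(0−ω_c) = −92(1−ω_c)  ⇒  128ω_c = 92  ⇒  ω_c = 23/32
sun–planet: 36·(0−23/32) = −28·(ω_p−ω_c)  ⇒  ω_p−ω_c = −(36/28)·(-23/32) = 207/224
ω_p = 23/32 + 207/224 = 23/14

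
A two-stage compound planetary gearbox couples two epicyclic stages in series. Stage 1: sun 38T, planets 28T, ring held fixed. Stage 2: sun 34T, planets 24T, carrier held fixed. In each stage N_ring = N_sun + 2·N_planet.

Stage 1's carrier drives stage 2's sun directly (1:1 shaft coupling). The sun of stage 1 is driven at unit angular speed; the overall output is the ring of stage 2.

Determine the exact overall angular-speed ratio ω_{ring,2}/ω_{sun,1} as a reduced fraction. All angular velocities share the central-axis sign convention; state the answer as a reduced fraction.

-323/2706

Stage 1: N_ring = 38 + 2·28 = 94
Stage 1: 38(ω_s−ω_c) = −94(ω_r−ω_c),  ω_r=0, ω_s=1
Stage 1: 38(1−ω_c) = −94(0−ω_c)  ⇒  132ω_c = 38  ⇒  ω_c = 19/66
  ⇒ ω_c¹/ω_s¹ = 19/66
Stage 2: N_ring = 34 + 2·24 = 82
Stage 2: 34(ω_s−ω_c) = −82(ω_r−ω_c),  ω_c=0, ω_s=1
Stage 2: ω_r = 0 − (34/82)(1−0) = -17/41
  ⇒ ω_r²/ω_s² = -17/41
Coupling ω_s² = ω_c¹ ⇒ overall = 19/66 × -17/41 = -323/2706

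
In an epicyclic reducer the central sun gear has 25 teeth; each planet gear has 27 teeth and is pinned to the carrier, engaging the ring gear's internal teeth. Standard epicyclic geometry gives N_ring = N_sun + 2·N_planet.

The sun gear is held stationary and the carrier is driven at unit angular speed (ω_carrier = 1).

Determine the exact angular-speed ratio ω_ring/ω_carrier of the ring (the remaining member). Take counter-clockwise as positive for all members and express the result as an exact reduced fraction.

104/79

N_ring = 25 + 2·27 = 79
25(ω_s−ω_c) = −79(ω_r−ω_c),  ω_s=0, ω_c=1
ω_r = 1 − (25/79)(0−1) = 104/79
ω_r/ω_c = 104/79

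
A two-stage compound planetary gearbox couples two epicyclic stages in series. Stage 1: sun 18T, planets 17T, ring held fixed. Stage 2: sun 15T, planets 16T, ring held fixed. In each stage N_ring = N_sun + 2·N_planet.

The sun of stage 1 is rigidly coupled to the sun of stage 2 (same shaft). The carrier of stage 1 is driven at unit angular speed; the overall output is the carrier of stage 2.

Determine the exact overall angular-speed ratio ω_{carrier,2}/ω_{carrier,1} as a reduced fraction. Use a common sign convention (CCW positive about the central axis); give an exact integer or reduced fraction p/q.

Stage 1: N_ring = 18 + 2·17 = 52
Stage 1: 18(ω_s−ω_c) = −52(ω_r−ω_c),  ω_r=0, ω_c=1
Stage 1: ω_s = 1 − (52/18)(0−1) = 35/9
  ⇒ ω_s¹/ω_c¹ = 35/9
Stage 2: N_ring = 15 + 2·16 = 47
Stage 2: 15(ω_s−ω_c) = −47(ω_r−ω_c),  ω_r=0, ω_s=1
Stage 2: 15(1−ω_c) = −47(0−ω_c)  ⇒  62ω_c = 15  ⇒  ω_c = 15/62
  ⇒ ω_c²/ω_s² = 15/62
Coupling ω_s² = ω_s¹ ⇒ overall = 35/9 × 15/62 = 175/186

175/186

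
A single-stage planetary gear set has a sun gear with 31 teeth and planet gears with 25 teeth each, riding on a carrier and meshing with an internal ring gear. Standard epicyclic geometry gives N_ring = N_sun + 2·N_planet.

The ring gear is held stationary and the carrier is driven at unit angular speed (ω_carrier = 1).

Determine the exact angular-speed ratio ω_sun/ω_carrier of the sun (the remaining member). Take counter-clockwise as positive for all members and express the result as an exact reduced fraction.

N_ring = 31 + 2·25 = 81
31(ω_s−ω_c) = −81(ω_r−ω_c),  ω_r=0, ω_c=1
ω_s = 1 − (81/31)(0−1) = 112/31
ω_s/ω_c = 112/31

112/31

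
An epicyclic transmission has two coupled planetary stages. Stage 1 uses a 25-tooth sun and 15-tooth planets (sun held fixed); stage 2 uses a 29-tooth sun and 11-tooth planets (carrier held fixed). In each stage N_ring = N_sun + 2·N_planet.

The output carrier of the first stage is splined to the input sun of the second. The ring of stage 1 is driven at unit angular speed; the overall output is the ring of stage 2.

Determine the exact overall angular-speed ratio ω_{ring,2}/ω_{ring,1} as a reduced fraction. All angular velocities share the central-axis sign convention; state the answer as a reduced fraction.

-319/816

Stage 1: N_ring = 25 + 2·15 = 55
Stage 1: 25(ω_s−ω_c) = −55(ω_r−ω_c),  ω_s=0, ω_r=1
Stage 1: 25(0−ω_c) = −55(1−ω_c)  ⇒  80ω_c = 55  ⇒  ω_c = 11/16
  ⇒ ω_c¹/ω_r¹ = 11/16
Stage 2: N_ring = 29 + 2·11 = 51
Stage 2: 29(ω_s−ω_c) = −51(ω_r−ω_c),  ω_c=0, ω_s=1
Stage 2: ω_r = 0 − (29/51)(1−0) = -29/51
  ⇒ ω_r²/ω_s² = -29/51
Coupling ω_s² = ω_c¹ ⇒ overall = 11/16 × -29/51 = -319/816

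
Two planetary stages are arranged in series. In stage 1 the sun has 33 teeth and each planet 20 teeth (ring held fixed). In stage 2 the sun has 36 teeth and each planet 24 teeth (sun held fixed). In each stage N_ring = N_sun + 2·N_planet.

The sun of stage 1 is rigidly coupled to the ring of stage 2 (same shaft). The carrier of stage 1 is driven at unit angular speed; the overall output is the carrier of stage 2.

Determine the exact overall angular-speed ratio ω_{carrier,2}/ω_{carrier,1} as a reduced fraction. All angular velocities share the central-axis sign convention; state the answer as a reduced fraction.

Stage 1: N_ring = 33 + 2·20 = 73
Stage 1: 33(ω_s−ω_c) = −73(ω_r−ω_c),  ω_r=0, ω_c=1
Stage 1: ω_s = 1 − (73/33)(0−1) = 106/33
  ⇒ ω_s¹/ω_c¹ = 106/33
Stage 2: N_ring = 36 + 2·24 = 84
Stage 2: 36(ω_s−ω_c) = −84(ω_r−ω_c),  ω_s=0, ω_r=1
Stage 2: 36(0−ω_c) = −84(1−ω_c)  ⇒  120ω_c = 84  ⇒  ω_c = 7/10
  ⇒ ω_c²/ω_r² = 7/10
Coupling ω_r² = ω_s¹ ⇒ overall = 106/33 × 7/10 = 371/165

371/165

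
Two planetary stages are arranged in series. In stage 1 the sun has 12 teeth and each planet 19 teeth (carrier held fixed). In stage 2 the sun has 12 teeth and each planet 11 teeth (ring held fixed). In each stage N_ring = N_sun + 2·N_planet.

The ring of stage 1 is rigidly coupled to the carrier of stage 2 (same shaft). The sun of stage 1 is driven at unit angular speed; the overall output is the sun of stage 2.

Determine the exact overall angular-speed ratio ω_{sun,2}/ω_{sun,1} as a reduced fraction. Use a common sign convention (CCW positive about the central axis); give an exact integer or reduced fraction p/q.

-23/25

Stage 1: N_ring = 12 + 2·19 = 50
Stage 1: 12(ω_s−ω_c) = −50(ω_r−ω_c),  ω_c=0, ω_s=1
Stage 1: ω_r = 0 − (12/50)(1−0) = -6/25
  ⇒ ω_r¹/ω_s¹ = -6/25
Stage 2: N_ring = 12 + 2·11 = 34
Stage 2: 12(ω_s−ω_c) = −34(ω_r−ω_c),  ω_r=0, ω_c=1
Stage 2: ω_s = 1 − (34/12)(0−1) = 23/6
  ⇒ ω_s²/ω_c² = 23/6
Coupling ω_c² = ω_r¹ ⇒ overall = -6/25 × 23/6 = -23/25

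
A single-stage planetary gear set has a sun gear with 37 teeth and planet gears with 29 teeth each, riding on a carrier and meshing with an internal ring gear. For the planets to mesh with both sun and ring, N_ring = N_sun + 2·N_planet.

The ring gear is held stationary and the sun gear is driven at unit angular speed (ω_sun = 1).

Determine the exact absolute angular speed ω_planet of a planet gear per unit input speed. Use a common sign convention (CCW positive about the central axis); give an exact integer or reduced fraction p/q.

N_ring = 37 + 2·29 = 95
37(ω_s−ω_c) = −95(ω_r−ω_c),  ω_r=0, ω_s=1
37(1−ω_c) = −95(0−ω_c)  ⇒  132ω_c = 37  ⇒  ω_c = 37/132
sun–planet: 37·(1−37/132) = −29·(ω_p−ω_c)  ⇒  ω_p−ω_c = −(37/29)·(95/132) = -3515/3828
ω_p = 37/132 − 3515/3828 = -37/58

-37/58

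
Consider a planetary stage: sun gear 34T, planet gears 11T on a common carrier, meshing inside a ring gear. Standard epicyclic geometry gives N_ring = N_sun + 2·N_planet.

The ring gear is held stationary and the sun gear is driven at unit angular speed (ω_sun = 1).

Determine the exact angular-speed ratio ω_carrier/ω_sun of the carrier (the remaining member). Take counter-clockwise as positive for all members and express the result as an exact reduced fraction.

N_ring = 34 + 2·11 = 56
34(ω_s−ω_c) = −56(ω_r−ω_c),  ω_r=0, ω_s=1
34(1−ω_c) = −56(0−ω_c)  ⇒  90ω_c = 34  ⇒  ω_c = 17/45
ω_c/ω_s = 17/45

17/45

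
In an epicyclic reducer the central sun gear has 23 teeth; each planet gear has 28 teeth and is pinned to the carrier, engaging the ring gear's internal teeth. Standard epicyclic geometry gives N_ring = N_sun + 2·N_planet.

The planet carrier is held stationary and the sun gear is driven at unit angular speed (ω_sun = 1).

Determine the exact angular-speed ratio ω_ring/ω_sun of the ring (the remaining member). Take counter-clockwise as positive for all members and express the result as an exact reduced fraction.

-23/79

N_ring = 23 + 2·28 = 79
23(ω_s−ω_c) = −79(ω_r−ω_c),  ω_c=0, ω_s=1
ω_r = 0 − (23/79)(1−0) = -23/79
ω_r/ω_s = -23/79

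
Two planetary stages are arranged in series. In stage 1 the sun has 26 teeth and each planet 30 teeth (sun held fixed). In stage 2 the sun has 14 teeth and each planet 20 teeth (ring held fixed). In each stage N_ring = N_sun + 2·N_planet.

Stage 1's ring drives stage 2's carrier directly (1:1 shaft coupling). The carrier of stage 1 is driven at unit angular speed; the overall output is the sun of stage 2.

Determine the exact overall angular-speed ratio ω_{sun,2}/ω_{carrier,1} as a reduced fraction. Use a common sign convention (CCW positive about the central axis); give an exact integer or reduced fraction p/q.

272/43

Stage 1: N_ring = 26 + 2·30 = 86
Stage 1: 26(ω_s−ω_c) = −86(ω_r−ω_c),  ω_s=0, ω_c=1
Stage 1: ω_r = 1 − (26/86)(0−1) = 56/43
  ⇒ ω_r¹/ω_c¹ = 56/43
Stage 2: N_ring = 14 + 2·20 = 54
Stage 2: 14(ω_s−ω_c) = −54(ω_r−ω_c),  ω_r=0, ω_c=1
Stage 2: ω_s = 1 − (54/14)(0−1) = 34/7
  ⇒ ω_s²/ω_c² = 34/7
Coupling ω_c² = ω_r¹ ⇒ overall = 56/43 × 34/7 = 272/43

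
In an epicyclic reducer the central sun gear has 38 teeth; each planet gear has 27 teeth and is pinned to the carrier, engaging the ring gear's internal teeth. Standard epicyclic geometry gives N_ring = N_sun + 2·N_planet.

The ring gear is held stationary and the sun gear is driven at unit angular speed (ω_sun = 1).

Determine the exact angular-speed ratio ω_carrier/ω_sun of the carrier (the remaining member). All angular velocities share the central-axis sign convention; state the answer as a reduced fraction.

19/65

N_ring = 38 + 2·27 = 92
38(ω_s−ω_c) = −92(ω_r−ω_c),  ω_r=0, ω_s=1
38(1−ω_c) = −92(0−ω_c)  ⇒  130ω_c = 38  ⇒  ω_c = 19/65
ω_c/ω_s = 19/65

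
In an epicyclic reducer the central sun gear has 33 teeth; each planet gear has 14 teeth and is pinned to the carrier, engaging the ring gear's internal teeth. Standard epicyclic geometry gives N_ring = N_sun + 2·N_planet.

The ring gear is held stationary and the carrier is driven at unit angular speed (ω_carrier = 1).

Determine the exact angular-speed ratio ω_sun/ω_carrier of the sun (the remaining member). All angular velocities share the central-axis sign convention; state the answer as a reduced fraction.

94/33

N_ring = 33 + 2·14 = 61
33(ω_s−ω_c) = −61(ω_r−ω_c),  ω_r=0, ω_c=1
ω_s = 1 − (61/33)(0−1) = 94/33
ω_s/ω_c = 94/33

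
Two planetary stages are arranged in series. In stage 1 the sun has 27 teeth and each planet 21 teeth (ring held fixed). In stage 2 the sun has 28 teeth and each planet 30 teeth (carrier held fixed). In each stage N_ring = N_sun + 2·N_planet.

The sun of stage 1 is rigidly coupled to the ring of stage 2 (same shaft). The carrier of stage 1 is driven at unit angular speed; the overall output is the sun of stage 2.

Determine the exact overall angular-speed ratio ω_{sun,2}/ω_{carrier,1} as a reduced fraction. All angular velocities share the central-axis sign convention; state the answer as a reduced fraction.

Stage 1: N_ring = 27 + 2·21 = 69
Stage 1: 27(ω_s−ω_c) = −69(ω_r−ω_c),  ω_r=0, ω_c=1
Stage 1: ω_s = 1 − (69/27)(0−1) = 32/9
  ⇒ ω_s¹/ω_c¹ = 32/9
Stage 2: N_ring = 28 + 2·30 = 88
Stage 2: 28(ω_s−ω_c) = −88(ω_r−ω_c),  ω_c=0, ω_r=1
Stage 2: ω_s = 0 − (88/28)(1−0) = -22/7
  ⇒ ω_s²/ω_r² = -22/7
Coupling ω_r² = ω_s¹ ⇒ overall = 32/9 × -22/7 = -704/63

-704/63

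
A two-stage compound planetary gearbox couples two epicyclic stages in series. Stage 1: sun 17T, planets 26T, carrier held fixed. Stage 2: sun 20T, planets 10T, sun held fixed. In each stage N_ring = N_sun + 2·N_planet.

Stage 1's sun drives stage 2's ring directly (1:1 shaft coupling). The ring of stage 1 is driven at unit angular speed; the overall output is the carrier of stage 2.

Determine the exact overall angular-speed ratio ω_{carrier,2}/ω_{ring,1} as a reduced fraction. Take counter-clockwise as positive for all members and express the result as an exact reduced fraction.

Stage 1: N_ring = 17 + 2·26 = 69
Stage 1: 17(ω_s−ω_c) = −69(ω_r−ω_c),  ω_c=0, ω_r=1
Stage 1: ω_s = 0 − (69/17)(1−0) = -69/17
  ⇒ ω_s¹/ω_r¹ = -69/17
Stage 2: N_ring = 20 + 2·10 = 40
Stage 2: 20(ω_s−ω_c) = −40(ω_r−ω_c),  ω_s=0, ω_r=1
Stage 2: 20(0−ω_c) = −40(1−ω_c)  ⇒  60ω_c = 40  ⇒  ω_c = 2/3
  ⇒ ω_c²/ω_r² = 2/3
Coupling ω_r² = ω_s¹ ⇒ overall = -69/17 × 2/3 = -46/17

-46/17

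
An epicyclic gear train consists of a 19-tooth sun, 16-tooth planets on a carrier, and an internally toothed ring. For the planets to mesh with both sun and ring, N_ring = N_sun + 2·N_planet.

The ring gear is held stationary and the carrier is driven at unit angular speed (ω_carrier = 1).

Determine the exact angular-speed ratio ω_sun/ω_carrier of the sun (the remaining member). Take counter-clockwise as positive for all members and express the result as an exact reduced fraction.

70/19

N_ring = 19 + 2·16 = 51
19(ω_s−ω_c) = −51(ω_r−ω_c),  ω_r=0, ω_c=1
ω_s = 1 − (51/19)(0−1) = 70/19
ω_s/ω_c = 70/19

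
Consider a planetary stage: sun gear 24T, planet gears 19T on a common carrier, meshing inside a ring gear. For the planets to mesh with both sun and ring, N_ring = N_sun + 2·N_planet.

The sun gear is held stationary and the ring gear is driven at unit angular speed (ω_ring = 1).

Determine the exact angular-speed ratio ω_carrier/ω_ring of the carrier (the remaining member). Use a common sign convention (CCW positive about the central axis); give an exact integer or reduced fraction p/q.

31/43

N_ring = 24 + 2·19 = 62
24(ω_s−ω_c) = −62(ω_r−ω_c),  ω_s=0, ω_r=1
24(0−ω_c) = −62(1−ω_c)  ⇒  86ω_c = 62  ⇒  ω_c = 31/43
ω_c/ω_r = 31/43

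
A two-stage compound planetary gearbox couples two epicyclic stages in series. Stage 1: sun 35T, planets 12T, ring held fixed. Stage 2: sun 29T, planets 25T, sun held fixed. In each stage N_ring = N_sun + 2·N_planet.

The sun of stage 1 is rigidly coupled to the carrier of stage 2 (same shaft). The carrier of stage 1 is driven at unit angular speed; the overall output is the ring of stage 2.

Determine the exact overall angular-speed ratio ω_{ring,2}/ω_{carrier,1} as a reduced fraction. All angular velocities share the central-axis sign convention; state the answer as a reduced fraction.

10152/2765

Stage 1: N_ring = 35 + 2·12 = 59
Stage 1: 35(ω_s−ω_c) = −59(ω_r−ω_c),  ω_r=0, ω_c=1
Stage 1: ω_s = 1 − (59/35)(0−1) = 94/35
  ⇒ ω_s¹/ω_c¹ = 94/35
Stage 2: N_ring = 29 + 2·25 = 79
Stage 2: 29(ω_s−ω_c) = −79(ω_r−ω_c),  ω_s=0, ω_c=1
Stage 2: ω_r = 1 − (29/79)(0−1) = 108/79
  ⇒ ω_r²/ω_c² = 108/79
Coupling ω_c² = ω_s¹ ⇒ overall = 94/35 × 108/79 = 10152/2765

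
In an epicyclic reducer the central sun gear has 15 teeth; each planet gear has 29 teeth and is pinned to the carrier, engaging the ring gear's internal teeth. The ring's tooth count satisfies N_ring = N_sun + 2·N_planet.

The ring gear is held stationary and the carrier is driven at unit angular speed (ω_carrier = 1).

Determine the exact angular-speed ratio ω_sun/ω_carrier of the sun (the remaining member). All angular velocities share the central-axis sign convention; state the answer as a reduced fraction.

88/15

N_ring = 15 + 2·29 = 73
15(ω_s−ω_c) = −73(ω_r−ω_c),  ω_r=0, ω_c=1
ω_s = 1 − (73/15)(0−1) = 88/15
ω_s/ω_c = 88/15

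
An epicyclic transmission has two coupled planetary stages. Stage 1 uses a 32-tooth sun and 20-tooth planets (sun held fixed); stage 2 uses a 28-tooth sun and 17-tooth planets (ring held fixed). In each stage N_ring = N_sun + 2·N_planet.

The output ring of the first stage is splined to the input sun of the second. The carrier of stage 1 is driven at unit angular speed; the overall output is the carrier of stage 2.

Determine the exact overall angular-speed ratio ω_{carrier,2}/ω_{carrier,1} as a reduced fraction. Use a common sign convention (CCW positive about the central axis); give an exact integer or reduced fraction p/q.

Stage 1: N_ring = 32 + 2·20 = 72
Stage 1: 32(ω_s−ω_c) = −72(ω_r−ω_c),  ω_s=0, ω_c=1
Stage 1: ω_r = 1 − (32/72)(0−1) = 13/9
  ⇒ ω_r¹/ω_c¹ = 13/9
Stage 2: N_ring = 28 + 2·17 = 62
Stage 2: 28(ω_s−ω_c) = −62(ω_r−ω_c),  ω_r=0, ω_s=1
Stage 2: 28(1−ω_c) = −62(0−ω_c)  ⇒  90ω_c = 28  ⇒  ω_c = 14/45
  ⇒ ω_c²/ω_s² = 14/45
Coupling ω_s² = ω_r¹ ⇒ overall = 13/9 × 14/45 = 182/405

182/405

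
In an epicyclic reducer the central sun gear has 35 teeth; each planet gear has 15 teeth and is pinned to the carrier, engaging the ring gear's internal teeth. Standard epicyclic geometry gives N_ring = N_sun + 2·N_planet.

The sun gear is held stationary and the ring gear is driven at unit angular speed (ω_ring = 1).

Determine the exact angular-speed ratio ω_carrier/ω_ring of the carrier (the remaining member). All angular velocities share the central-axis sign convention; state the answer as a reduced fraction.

13/20

N_ring = 35 + 2·15 = 65
35(ω_s−ω_c) = −65(ω_r−ω_c),  ω_s=0, ω_r=1
35(0−ω_c) = −65(1−ω_c)  ⇒  100ω_c = 65  ⇒  ω_c = 13/20
ω_c/ω_r = 13/20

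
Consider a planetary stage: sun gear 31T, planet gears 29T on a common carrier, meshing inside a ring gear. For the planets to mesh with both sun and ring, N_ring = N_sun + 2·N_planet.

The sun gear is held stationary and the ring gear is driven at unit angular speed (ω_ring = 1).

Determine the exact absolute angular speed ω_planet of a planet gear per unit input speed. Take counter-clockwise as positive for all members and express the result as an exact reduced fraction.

N_ring = 31 + 2·29 = 89
31(ω_s−ω_c) = −89(ω_r−ω_c),  ω_s=0, ω_r=1
31(0−ω_c) = −89(1−ω_c)  ⇒  120ω_c = 89  ⇒  ω_c = 89/120
sun–planet: 31·(0−89/120) = −29·(ω_p−ω_c)  ⇒  ω_p−ω_c = −(31/29)·(-89/120) = 2759/3480
ω_p = 89/120 + 2759/3480 = 89/58

89/58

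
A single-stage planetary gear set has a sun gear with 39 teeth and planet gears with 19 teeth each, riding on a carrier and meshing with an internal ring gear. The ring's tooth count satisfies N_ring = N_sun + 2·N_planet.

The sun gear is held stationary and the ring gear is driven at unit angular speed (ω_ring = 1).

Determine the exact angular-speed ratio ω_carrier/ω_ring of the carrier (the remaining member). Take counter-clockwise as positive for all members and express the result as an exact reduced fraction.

77/116

N_ring = 39 + 2·19 = 77
39(ω_s−ω_c) = −77(ω_r−ω_c),  ω_s=0, ω_r=1
39(0−ω_c) = −77(1−ω_c)  ⇒  116ω_c = 77  ⇒  ω_c = 77/116
ω_c/ω_r = 77/116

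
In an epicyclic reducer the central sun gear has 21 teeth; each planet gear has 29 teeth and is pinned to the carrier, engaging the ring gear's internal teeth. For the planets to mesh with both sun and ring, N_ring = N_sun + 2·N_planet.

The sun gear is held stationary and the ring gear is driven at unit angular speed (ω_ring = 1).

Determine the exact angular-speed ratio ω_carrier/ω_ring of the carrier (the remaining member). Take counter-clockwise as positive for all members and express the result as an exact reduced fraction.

N_ring = 21 + 2·29 = 79
21(ω_s−ω_c) = −79(ω_r−ω_c),  ω_s=0, ω_r=1
21(0−ω_c) = −79(1−ω_c)  ⇒  100ω_c = 79  ⇒  ω_c = 79/100
ω_c/ω_r = 79/100

79/100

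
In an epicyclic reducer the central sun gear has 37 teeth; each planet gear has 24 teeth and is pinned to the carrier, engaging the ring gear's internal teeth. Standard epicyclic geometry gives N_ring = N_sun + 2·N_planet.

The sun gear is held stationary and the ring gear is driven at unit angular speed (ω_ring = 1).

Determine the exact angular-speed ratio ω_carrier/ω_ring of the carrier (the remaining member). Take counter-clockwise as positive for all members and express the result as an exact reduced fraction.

N_ring = 37 + 2·24 = 85
37(ω_s−ω_c) = −85(ω_r−ω_c),  ω_s=0, ω_r=1
37(0−ω_c) = −85(1−ω_c)  ⇒  122ω_c = 85  ⇒  ω_c = 85/122
ω_c/ω_r = 85/122

85/122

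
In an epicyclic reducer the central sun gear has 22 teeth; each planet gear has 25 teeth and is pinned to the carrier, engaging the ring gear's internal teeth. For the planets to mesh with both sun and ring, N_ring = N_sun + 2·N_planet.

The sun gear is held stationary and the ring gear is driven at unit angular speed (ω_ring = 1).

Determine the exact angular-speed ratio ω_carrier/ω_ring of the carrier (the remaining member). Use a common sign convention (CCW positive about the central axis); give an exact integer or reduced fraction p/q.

36/47

N_ring = 22 + 2·25 = 72
22(ω_s−ω_c) = −72(ω_r−ω_c),  ω_s=0, ω_r=1
22(0−ω_c) = −72(1−ω_c)  ⇒  94ω_c = 72  ⇒  ω_c = 36/47
ω_c/ω_r = 36/47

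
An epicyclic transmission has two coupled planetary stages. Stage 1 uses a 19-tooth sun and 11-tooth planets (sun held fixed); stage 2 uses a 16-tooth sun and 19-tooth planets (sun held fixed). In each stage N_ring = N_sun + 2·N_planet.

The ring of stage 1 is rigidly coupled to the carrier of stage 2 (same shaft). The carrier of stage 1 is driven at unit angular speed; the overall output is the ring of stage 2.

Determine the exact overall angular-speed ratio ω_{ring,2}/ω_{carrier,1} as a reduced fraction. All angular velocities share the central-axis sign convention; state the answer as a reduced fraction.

700/369

Stage 1: N_ring = 19 + 2·11 = 41
Stage 1: 19(ω_s−ω_c) = −41(ω_r−ω_c),  ω_s=0, ω_c=1
Stage 1: ω_r = 1 − (19/41)(0−1) = 60/41
  ⇒ ω_r¹/ω_c¹ = 60/41
Stage 2: N_ring = 16 + 2·19 = 54
Stage 2: 16(ω_s−ω_c) = −54(ω_r−ω_c),  ω_s=0, ω_c=1
Stage 2: ω_r = 1 − (16/54)(0−1) = 35/27
  ⇒ ω_r²/ω_c² = 35/27
Coupling ω_c² = ω_r¹ ⇒ overall = 60/41 × 35/27 = 700/369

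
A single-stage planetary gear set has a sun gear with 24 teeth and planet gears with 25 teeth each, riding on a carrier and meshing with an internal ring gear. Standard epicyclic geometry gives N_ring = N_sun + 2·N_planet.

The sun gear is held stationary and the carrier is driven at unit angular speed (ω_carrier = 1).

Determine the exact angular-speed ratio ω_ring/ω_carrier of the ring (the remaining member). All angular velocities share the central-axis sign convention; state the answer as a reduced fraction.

N_ring = 24 + 2·25 = 74
24(ω_s−ω_c) = −74(ω_r−ω_c),  ω_s=0, ω_c=1
ω_r = 1 − (24/74)(0−1) = 49/37
ω_r/ω_c = 49/37

49/37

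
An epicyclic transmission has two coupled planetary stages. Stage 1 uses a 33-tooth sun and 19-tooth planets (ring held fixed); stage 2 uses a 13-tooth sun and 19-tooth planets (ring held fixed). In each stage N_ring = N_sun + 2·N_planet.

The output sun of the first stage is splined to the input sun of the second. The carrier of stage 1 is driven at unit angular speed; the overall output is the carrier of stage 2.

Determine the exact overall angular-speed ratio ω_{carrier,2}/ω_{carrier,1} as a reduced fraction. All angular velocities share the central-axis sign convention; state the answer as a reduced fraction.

169/264

Stage 1: N_ring = 33 + 2·19 = 71
Stage 1: 33(ω_s−ω_c) = −71(ω_r−ω_c),  ω_r=0, ω_c=1
Stage 1: ω_s = 1 − (71/33)(0−1) = 104/33
  ⇒ ω_s¹/ω_c¹ = 104/33
Stage 2: N_ring = 13 + 2·19 = 51
Stage 2: 13(ω_s−ω_c) = −51(ω_r−ω_c),  ω_r=0, ω_s=1
Stage 2: 13(1−ω_c) = −51(0−ω_c)  ⇒  64ω_c = 13  ⇒  ω_c = 13/64
  ⇒ ω_c²/ω_s² = 13/64
Coupling ω_s² = ω_s¹ ⇒ overall = 104/33 × 13/64 = 169/264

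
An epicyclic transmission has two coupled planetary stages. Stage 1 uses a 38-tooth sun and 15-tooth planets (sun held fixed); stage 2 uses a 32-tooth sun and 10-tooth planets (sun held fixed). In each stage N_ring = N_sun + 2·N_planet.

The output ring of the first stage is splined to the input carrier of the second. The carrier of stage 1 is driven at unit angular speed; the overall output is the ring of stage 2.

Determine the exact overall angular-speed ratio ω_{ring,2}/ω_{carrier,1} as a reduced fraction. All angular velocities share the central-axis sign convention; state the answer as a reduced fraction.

Stage 1: N_ring = 38 + 2·15 = 68
Stage 1: 38(ω_s−ω_c) = −68(ω_r−ω_c),  ω_s=0, ω_c=1
Stage 1: ω_r = 1 − (38/68)(0−1) = 53/34
  ⇒ ω_r¹/ω_c¹ = 53/34
Stage 2: N_ring = 32 + 2·10 = 52
Stage 2: 32(ω_s−ω_c) = −52(ω_r−ω_c),  ω_s=0, ω_c=1
Stage 2: ω_r = 1 − (32/52)(0−1) = 21/13
  ⇒ ω_r²/ω_c² = 21/13
Coupling ω_c² = ω_r¹ ⇒ overall = 53/34 × 21/13 = 1113/442

1113/442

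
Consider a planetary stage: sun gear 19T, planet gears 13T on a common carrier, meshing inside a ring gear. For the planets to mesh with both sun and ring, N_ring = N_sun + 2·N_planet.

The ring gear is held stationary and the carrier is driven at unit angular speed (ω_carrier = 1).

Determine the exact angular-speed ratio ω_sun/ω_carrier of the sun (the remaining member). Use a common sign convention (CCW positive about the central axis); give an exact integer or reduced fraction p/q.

64/19

N_ring = 19 + 2·13 = 45
19(ω_s−ω_c) = −45(ω_r−ω_c),  ω_r=0, ω_c=1
ω_s = 1 − (45/19)(0−1) = 64/19
ω_s/ω_c = 64/19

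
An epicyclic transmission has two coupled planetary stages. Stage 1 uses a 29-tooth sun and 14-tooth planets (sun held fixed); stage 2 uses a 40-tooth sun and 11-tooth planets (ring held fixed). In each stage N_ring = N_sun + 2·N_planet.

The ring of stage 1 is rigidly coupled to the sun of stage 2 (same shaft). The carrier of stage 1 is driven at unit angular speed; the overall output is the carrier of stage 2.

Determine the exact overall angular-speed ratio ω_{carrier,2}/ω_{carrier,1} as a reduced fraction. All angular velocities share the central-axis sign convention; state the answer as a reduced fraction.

1720/2907

Stage 1: N_ring = 29 + 2·14 = 57
Stage 1: 29(ω_s−ω_c) = −57(ω_r−ω_c),  ω_s=0, ω_c=1
Stage 1: ω_r = 1 − (29/57)(0−1) = 86/57
  ⇒ ω_r¹/ω_c¹ = 86/57
Stage 2: N_ring = 40 + 2·11 = 62
Stage 2: 40(ω_s−ω_c) = −62(ω_r−ω_c),  ω_r=0, ω_s=1
Stage 2: 40(1−ω_c) = −62(0−ω_c)  ⇒  102ω_c = 40  ⇒  ω_c = 20/51
  ⇒ ω_c²/ω_s² = 20/51
Coupling ω_s² = ω_r¹ ⇒ overall = 86/57 × 20/51 = 1720/2907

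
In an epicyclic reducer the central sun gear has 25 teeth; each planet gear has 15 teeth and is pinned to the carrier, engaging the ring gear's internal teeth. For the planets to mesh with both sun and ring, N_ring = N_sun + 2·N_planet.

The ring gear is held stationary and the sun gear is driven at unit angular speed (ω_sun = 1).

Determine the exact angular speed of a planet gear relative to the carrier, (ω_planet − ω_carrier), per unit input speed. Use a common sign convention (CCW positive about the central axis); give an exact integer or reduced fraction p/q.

N_ring = 25 + 2·15 = 55
25(ω_s−ω_c) = −55(ω_r−ω_c),  ω_r=0, ω_s=1
25(1−ω_c) = −55(0−ω_c)  ⇒  80ω_c = 25  ⇒  ω_c = 5/16
sun–planet: 25·(1−5/16) = −15·(ω_p−ω_c)  ⇒  ω_p−ω_c = −(25/15)·(11/16) = -55/48

-55/48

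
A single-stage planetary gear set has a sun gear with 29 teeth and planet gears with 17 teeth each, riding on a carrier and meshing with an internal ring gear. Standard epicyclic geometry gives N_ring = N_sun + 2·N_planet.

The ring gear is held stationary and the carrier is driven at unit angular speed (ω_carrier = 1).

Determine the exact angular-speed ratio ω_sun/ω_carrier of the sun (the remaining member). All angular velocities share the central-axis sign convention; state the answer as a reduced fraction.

N_ring = 29 + 2·17 = 63
29(ω_s−ω_c) = −63(ω_r−ω_c),  ω_r=0, ω_c=1
ω_s = 1 − (63/29)(0−1) = 92/29
ω_s/ω_c = 92/29

92/29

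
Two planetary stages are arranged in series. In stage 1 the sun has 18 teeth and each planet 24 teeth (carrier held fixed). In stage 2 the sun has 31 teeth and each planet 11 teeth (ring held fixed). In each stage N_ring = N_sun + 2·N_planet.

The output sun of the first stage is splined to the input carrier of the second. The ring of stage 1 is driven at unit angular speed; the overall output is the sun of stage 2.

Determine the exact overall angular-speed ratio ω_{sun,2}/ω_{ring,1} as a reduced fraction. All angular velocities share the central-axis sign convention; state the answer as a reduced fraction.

Stage 1: N_ring = 18 + 2·24 = 66
Stage 1: 18(ω_s−ω_c) = −66(ω_r−ω_c),  ω_c=0, ω_r=1
Stage 1: ω_s = 0 − (66/18)(1−0) = -11/3
  ⇒ ω_s¹/ω_r¹ = -11/3
Stage 2: N_ring = 31 + 2·11 = 53
Stage 2: 31(ω_s−ω_c) = −53(ω_r−ω_c),  ω_r=0, ω_c=1
Stage 2: ω_s = 1 − (53/31)(0−1) = 84/31
  ⇒ ω_s²/ω_c² = 84/31
Coupling ω_c² = ω_s¹ ⇒ overall = -11/3 × 84/31 = -308/31

-308/31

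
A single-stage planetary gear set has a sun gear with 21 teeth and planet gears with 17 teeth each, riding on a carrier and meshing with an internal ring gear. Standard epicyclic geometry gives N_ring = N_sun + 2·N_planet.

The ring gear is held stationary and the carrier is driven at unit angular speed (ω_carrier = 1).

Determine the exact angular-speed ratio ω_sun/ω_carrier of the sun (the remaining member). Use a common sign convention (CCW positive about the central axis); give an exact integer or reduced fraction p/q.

N_ring = 21 + 2·17 = 55
21(ω_s−ω_c) = −55(ω_r−ω_c),  ω_r=0, ω_c=1
ω_s = 1 − (55/21)(0−1) = 76/21
ω_s/ω_c = 76/21

76/21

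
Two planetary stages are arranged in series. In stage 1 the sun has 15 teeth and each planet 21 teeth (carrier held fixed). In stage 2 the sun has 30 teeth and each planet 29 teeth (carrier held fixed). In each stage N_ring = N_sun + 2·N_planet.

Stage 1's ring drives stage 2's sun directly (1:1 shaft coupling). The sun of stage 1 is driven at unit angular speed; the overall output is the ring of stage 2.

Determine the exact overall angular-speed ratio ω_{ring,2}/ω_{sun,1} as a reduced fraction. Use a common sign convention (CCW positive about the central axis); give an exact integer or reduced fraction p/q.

75/836

Stage 1: N_ring = 15 + 2·21 = 57
Stage 1: 15(ω_s−ω_c) = −57(ω_r−ω_c),  ω_c=0, ω_s=1
Stage 1: ω_r = 0 − (15/57)(1−0) = -5/19
  ⇒ ω_r¹/ω_s¹ = -5/19
Stage 2: N_ring = 30 + 2·29 = 88
Stage 2: 30(ω_s−ω_c) = −88(ω_r−ω_c),  ω_c=0, ω_s=1
Stage 2: ω_r = 0 − (30/88)(1−0) = -15/44
  ⇒ ω_r²/ω_s² = -15/44
Coupling ω_s² = ω_r¹ ⇒ overall = -5/19 × -15/44 = 75/836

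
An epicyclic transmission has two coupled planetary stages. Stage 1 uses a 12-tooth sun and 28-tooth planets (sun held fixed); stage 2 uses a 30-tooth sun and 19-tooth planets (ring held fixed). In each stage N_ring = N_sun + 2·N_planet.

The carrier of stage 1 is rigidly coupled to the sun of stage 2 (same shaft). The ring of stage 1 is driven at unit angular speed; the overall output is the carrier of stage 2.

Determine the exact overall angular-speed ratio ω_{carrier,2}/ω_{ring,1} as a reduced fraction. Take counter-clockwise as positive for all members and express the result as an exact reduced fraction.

Stage 1: N_ring = 12 + 2·28 = 68
Stage 1: 12(ω_s−ω_c) = −68(ω_r−ω_c),  ω_s=0, ω_r=1
Stage 1: 12(0−ω_c) = −68(1−ω_c)  ⇒  80ω_c = 68  ⇒  ω_c = 17/20
  ⇒ ω_c¹/ω_r¹ = 17/20
Stage 2: N_ring = 30 + 2·19 = 68
Stage 2: 30(ω_s−ω_c) = −68(ω_r−ω_c),  ω_r=0, ω_s=1
Stage 2: 30(1−ω_c) = −68(0−ω_c)  ⇒  98ω_c = 30  ⇒  ω_c = 15/49
  ⇒ ω_c²/ω_s² = 15/49
Coupling ω_s² = ω_c¹ ⇒ overall = 17/20 × 15/49 = 51/196

51/196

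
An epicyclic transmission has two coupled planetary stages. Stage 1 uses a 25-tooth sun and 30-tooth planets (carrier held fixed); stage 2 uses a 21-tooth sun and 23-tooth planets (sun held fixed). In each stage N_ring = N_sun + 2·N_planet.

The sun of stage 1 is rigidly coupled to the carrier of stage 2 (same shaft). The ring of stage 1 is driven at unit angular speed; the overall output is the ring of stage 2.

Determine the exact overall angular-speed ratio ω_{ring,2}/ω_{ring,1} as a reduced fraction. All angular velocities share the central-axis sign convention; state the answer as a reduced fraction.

-1496/335

Stage 1: N_ring = 25 + 2·30 = 85
Stage 1: 25(ω_s−ω_c) = −85(ω_r−ω_c),  ω_c=0, ω_r=1
Stage 1: ω_s = 0 − (85/25)(1−0) = -17/5
  ⇒ ω_s¹/ω_r¹ = -17/5
Stage 2: N_ring = 21 + 2·23 = 67
Stage 2: 21(ω_s−ω_c) = −67(ω_r−ω_c),  ω_s=0, ω_c=1
Stage 2: ω_r = 1 − (21/67)(0−1) = 88/67
  ⇒ ω_r²/ω_c² = 88/67
Coupling ω_c² = ω_s¹ ⇒ overall = -17/5 × 88/67 = -1496/335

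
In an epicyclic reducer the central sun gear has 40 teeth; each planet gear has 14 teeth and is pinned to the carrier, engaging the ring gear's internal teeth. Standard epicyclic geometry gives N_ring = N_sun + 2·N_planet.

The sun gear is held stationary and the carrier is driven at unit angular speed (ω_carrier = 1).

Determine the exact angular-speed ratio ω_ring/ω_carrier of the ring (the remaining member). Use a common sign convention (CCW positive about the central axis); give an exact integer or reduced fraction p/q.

N_ring = 40 + 2·14 = 68
40(ω_s−ω_c) = −68(ω_r−ω_c),  ω_s=0, ω_c=1
ω_r = 1 − (40/68)(0−1) = 27/17
ω_r/ω_c = 27/17

27/17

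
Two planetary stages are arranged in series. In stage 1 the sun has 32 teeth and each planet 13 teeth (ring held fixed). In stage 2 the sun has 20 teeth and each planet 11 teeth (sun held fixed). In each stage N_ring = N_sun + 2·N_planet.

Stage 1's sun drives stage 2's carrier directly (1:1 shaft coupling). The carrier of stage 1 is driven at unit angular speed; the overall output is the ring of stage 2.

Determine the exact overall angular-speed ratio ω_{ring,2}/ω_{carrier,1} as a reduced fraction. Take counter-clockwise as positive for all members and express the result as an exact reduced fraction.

465/112

Stage 1: N_ring = 32 + 2·13 = 58
Stage 1: 32(ω_s−ω_c) = −58(ω_r−ω_c),  ω_r=0, ω_c=1
Stage 1: ω_s = 1 − (58/32)(0−1) = 45/16
  ⇒ ω_s¹/ω_c¹ = 45/16
Stage 2: N_ring = 20 + 2·11 = 42
Stage 2: 20(ω_s−ω_c) = −42(ω_r−ω_c),  ω_s=0, ω_c=1
Stage 2: ω_r = 1 − (20/42)(0−1) = 31/21
  ⇒ ω_r²/ω_c² = 31/21
Coupling ω_c² = ω_s¹ ⇒ overall = 45/16 × 31/21 = 465/112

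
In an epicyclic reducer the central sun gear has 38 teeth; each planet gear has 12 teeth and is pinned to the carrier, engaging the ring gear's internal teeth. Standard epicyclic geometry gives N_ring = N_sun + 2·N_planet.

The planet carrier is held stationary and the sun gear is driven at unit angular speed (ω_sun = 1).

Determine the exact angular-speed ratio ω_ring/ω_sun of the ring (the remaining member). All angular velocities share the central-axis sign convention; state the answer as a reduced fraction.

N_ring = 38 + 2·12 = 62
38(ω_s−ω_c) = −62(ω_r−ω_c),  ω_c=0, ω_s=1
ω_r = 0 − (38/62)(1−0) = -19/31
ω_r/ω_s = -19/31

-19/31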